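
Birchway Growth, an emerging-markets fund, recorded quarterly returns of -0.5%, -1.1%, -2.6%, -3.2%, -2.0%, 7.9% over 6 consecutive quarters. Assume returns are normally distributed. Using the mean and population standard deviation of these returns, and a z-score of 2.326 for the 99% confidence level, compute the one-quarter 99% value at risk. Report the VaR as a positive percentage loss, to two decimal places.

8.98

μ = (-0.5 − 1.1 − 2.6 − 3.2 − 2 + 7.9) / 6 = -0.2500%
Population std dev = √[84.4950 / 6] = 3.7527%
VaR = −(μ − z·σ) = −(-0.2500 − 2.326 × 3.7527) = −(-8.9788) = 8.9788%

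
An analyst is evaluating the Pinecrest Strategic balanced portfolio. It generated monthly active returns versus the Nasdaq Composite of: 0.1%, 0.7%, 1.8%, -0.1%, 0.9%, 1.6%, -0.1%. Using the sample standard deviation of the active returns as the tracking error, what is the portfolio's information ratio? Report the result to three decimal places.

0.891

r̄ = (0.1 + 0.7 + 1.8 − 0.1 + 0.9 + 1.6 − 0.1) / 7 = 0.7000%
Sample σ = √[Σ(r − r̄)² / 6] = √[3.7000 / 6] = √0.6167 = 0.7853%
IR = r̄ / tracking error = 0.7000 / 0.7853 = 0.8914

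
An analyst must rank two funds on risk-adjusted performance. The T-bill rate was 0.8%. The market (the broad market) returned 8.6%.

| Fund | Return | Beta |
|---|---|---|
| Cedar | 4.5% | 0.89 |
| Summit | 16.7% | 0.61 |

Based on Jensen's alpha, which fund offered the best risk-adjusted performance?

Cedar: α = 4.5% − [0.8% + 0.89 × (8.6% − 0.8%)] = -3.242
Summit: α = 16.7% − [0.8% + 0.61 × (8.6% − 0.8%)] = 11.142
Highest: Summit (11.142).

Summit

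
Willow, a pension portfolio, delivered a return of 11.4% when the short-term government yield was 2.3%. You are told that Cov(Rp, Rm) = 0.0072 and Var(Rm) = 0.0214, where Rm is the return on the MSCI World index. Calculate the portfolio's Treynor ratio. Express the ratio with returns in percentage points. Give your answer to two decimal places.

β = Cov / Var = 0.0072 / 0.0214 = 0.3364
Treynor = (Rp − Rf) / β = (11.4% − 2.3%) / 0.3364 = 9.10 / 0.3364 = 27.0511

27.05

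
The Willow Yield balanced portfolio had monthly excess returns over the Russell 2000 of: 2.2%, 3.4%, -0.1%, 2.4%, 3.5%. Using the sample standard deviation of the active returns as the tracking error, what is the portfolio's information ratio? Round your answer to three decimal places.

Mean return r̄ = 11.40 / 5 = 2.2800%
Sample std dev = √[8.4280 / 4] = 1.4516%
IR = r̄ / tracking error = 2.2800 / 1.4516 = 1.5707

1.571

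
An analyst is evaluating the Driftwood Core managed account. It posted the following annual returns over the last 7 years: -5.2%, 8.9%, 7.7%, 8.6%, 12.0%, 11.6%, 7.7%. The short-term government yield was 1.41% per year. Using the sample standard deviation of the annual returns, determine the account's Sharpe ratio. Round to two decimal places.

1.02

μ = (-5.2 + 8.9 + 7.7 + 8.6 + 12 + 11.6 + 7.7) / 7 = 51.30 / 7 = 7.3286%
Sample std dev = √[201.3943 / 6] = 5.7936%
Sharpe = (μ − rf) / σ = (7.3286 − 1.41) / 5.7936 = 5.9186 / 5.7936 = 1.0216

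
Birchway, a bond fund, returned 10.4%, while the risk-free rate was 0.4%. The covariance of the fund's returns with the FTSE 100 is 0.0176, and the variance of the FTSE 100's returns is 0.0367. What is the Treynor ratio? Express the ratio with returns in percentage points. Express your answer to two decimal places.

β = Cov / Var = 0.0176 / 0.0367 = 0.4796
Treynor = (Rp − Rf) / β = (10.4% − 0.4%) / 0.4796 = 10.00 / 0.4796 = 20.8507

20.85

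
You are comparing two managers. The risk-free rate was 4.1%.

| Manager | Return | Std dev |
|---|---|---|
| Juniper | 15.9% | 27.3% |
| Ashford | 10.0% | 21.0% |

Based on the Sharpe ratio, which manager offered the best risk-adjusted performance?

Juniper

Juniper: Sharpe ratio = (15.9% − 4.1%) / 27.3% = 0.432
Ashford: Sharpe ratio = (10.0% − 4.1%) / 21.0% = 0.281
Highest: Juniper (0.432).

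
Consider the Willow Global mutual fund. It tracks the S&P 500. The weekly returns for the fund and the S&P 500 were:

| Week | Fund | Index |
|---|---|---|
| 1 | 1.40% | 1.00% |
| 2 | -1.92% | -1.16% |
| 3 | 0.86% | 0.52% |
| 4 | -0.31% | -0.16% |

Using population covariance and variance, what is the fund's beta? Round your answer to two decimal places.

1.57

r̄p = 0.0075%,  r̄m = 0.0500%
Cov = Σ(rp − r̄p)(rm − r̄m) / 4 = 1.0306
Var(rm) = Σ(rm − r̄m)² / 4 = 0.6579
β = Cov / Var = 1.0306 / 0.6579 = 1.5665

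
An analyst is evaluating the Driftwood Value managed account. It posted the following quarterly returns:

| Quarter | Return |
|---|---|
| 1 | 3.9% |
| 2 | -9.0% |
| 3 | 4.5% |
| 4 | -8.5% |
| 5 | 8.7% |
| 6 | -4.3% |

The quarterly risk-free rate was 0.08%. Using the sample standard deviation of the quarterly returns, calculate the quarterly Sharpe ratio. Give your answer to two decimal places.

r̄ = (3.9 − 9 + 4.5 − 8.5 + 8.7 − 4.3) / 6 = -0.7833%
Σ(r − r̄)² = 279.2083; sample σ = √(279.2083/5) = 7.4727%
Sharpe = (r̄ − rf) / σ = (-0.7833 − 0.08) / 7.4727 = -0.8633 / 7.4727 = -0.1155

-0.12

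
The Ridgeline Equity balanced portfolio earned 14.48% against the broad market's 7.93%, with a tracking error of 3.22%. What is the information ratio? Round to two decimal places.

IR = (Rp − Rb) / TE = (14.48% − 7.93%) / 3.22% = 6.55% / 3.22% = 2.0342

2.03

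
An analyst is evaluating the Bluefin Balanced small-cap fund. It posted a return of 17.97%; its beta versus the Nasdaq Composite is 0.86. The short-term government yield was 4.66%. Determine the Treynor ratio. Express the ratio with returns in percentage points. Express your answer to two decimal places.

15.48

Treynor = (Rp − Rf) / β = (17.97% − 4.66%) / 0.86 = 13.31 / 0.86 = 15.4767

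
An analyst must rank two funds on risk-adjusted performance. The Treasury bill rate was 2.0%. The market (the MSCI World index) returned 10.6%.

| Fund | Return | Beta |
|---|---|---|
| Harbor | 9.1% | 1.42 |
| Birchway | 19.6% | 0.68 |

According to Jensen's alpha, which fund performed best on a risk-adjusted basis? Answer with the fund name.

Birchway

Harbor: α = 9.1% − [2.0% + 1.42 × (10.6% − 2.0%)] = -5.112
Birchway: α = 19.6% − [2.0% + 0.68 × (10.6% − 2.0%)] = 11.752
Highest: Birchway (11.752).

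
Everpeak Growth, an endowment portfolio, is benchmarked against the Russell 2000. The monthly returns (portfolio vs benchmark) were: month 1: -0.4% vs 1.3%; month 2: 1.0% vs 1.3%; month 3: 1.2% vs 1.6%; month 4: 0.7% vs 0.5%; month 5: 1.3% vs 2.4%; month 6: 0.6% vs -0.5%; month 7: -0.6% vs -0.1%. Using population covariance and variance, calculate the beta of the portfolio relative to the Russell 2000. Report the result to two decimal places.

0.39

r̄p = 0.5429%,  r̄m = 0.9286%
Cov = Σ(rp − r̄p)(rm − r̄m) / 7 = 0.3431
Var(rm) = Σ(rm − r̄m)² / 7 = 0.8820
β = Cov / Var = 0.3431 / 0.8820 = 0.3890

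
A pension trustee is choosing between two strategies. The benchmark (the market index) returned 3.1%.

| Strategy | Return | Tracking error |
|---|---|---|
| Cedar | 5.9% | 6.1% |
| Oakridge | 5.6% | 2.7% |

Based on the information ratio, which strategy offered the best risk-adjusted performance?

Cedar: IR = (5.9% − 3.1%) / 6.1% = 0.459
Oakridge: IR = (5.6% − 3.1%) / 2.7% = 0.926
Highest: Oakridge (0.926).

Oakridge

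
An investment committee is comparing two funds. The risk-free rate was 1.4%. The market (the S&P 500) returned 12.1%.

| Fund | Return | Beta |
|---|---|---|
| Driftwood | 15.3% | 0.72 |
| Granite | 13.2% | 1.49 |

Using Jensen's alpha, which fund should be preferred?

Driftwood: α = 15.3% − [1.4% + 0.72 × (12.1% − 1.4%)] = 6.196
Granite: α = 13.2% − [1.4% + 1.49 × (12.1% − 1.4%)] = -4.143
Highest: Driftwood (6.196).

Driftwood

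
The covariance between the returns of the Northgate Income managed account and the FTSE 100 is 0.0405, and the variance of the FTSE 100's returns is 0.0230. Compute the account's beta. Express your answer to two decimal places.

β = Cov(Rp, Rm) / Var(Rm) = 0.0405 / 0.0230 = 1.7609

1.76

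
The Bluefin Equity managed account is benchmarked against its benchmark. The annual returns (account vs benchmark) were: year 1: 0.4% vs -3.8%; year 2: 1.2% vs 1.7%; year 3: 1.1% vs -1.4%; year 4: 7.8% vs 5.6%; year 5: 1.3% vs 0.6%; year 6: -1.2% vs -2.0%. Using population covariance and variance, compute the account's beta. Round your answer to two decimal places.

0.81

r̄p = 1.7667%,  r̄m = 0.1167%
Cov = Σ(rp − r̄p)(rm − r̄m) / 6 = 7.4339
Var(rm) = Σ(rm − r̄m)² / 6 = 9.1547
β = Cov / Var = 7.4339 / 9.1547 = 0.8120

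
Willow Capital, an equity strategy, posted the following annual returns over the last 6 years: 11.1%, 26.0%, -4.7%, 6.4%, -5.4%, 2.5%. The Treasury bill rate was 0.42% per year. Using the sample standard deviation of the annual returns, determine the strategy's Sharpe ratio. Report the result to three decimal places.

0.476

r̄ = (11.1 + 26 − 4.7 + 6.4 − 5.4 + 2.5) / 6 = 35.90 / 6 = 5.9833%
Σ(r − r̄)² = (11.1 − 5.9833)² + (26 − 5.9833)² + (-4.7 − 5.9833)² + … = 682.8683
σ = √[682.8683 / 5] = 11.6865%
Sharpe = (r̄ − rf) / σ = (5.9833 − 0.42) / 11.6865 = 5.5633 / 11.6865 = 0.4760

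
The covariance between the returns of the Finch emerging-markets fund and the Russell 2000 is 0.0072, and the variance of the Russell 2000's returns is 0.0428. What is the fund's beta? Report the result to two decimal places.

0.17

β = Cov(Rp, Rm) / Var(Rm) = 0.0072 / 0.0428 = 0.1682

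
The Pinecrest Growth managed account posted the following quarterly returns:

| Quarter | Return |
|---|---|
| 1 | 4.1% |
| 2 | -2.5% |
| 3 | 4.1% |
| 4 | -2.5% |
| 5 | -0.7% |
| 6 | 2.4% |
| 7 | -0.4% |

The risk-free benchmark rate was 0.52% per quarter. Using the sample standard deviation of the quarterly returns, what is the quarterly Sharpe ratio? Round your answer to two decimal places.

0.04

Mean return r̄ = 4.50 / 7 = 0.6429%
Sample σ = √[Σ(r − r̄)² / 6] = √[49.6371 / 6] = √8.2729 = 2.8763%
Sharpe = (r̄ − rf) / σ = (0.6429 − 0.52) / 2.8763 = 0.1229 / 2.8763 = 0.0427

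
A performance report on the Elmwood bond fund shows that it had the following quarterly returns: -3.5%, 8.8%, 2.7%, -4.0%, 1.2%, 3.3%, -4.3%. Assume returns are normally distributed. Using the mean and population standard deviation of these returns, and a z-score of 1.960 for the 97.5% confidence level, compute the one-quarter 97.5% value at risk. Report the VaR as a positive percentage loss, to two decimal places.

8.21

r̄ = (-3.5 + 8.8 + 2.7 − 4 + 1.2 + 3.3 − 4.3) / 7 = 4.20 / 7 = 0.6000%
Σ(r − r̄)² = 141.2800; population σ = √(141.2800/7) = 4.4925%
VaR = −(r̄ − z·σ) = −(0.6000 − 1.960 × 4.4925) = −(-8.2053) = 8.2053%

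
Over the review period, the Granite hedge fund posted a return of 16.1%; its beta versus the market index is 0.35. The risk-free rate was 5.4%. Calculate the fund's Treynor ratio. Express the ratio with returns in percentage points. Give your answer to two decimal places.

Treynor = (Rp − Rf) / β = (16.1% − 5.4%) / 0.35 = 10.70 / 0.35 = 30.5714

30.57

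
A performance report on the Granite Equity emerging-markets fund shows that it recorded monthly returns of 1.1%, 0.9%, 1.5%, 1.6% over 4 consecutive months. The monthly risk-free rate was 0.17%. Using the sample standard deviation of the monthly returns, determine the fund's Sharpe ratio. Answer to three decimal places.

r̄ = (1.1 + 0.9 + 1.5 + 1.6) / 4 = 5.10 / 4 = 1.2750%
Σ(r − r̄)² = (1.1 − 1.2750)² + (0.9 − 1.2750)² + (1.5 − 1.2750)² + … = 0.3275
σ = √[0.3275 / 3] = 0.3304%
Sharpe = (r̄ − rf) / σ = (1.2750 − 0.17) / 0.3304 = 1.1050 / 0.3304 = 3.3444

3.344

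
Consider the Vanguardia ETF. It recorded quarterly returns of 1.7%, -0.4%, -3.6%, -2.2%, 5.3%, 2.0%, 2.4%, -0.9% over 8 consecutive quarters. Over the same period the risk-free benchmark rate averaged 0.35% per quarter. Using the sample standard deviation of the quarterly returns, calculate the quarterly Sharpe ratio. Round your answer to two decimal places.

r̄ = (1.7 − 0.4 − 3.6 − 2.2 + 5.3 + 2 + 2.4 − 0.9) / 8 = 0.5375%
Σ(r − r̄)² = (1.7 − 0.5375)² + (-0.4 − 0.5375)² + … = 57.1988
sample σ = √(57.1988 / 7) = √8.1713 = 2.8585%
Sharpe = (r̄ − rf) / σ = (0.5375 − 0.35) / 2.8585 = 0.1875 / 2.8585 = 0.0656

0.07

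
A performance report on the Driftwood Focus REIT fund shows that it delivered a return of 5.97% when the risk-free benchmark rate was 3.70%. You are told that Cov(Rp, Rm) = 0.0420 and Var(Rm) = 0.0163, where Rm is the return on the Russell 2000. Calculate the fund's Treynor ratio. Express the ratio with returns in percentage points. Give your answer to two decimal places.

β = Cov / Var = 0.0420 / 0.0163 = 2.5767
Treynor = (Rp − Rf) / β = (5.97% − 3.70%) / 2.5767 = 2.27 / 2.5767 = 0.8810

0.88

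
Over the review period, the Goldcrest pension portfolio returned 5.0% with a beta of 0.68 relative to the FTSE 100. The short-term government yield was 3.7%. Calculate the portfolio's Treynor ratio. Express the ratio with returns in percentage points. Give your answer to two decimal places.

1.91

Treynor = (Rp − Rf) / β = (5.0% − 3.7%) / 0.68 = 1.30 / 0.68 = 1.9118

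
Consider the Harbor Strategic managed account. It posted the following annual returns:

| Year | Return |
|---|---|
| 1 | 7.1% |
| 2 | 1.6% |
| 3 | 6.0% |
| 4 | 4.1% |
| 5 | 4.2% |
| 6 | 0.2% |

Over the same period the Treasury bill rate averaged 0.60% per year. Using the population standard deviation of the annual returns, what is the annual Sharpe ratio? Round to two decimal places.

1.38

μ = (7.1 + 1.6 + 6 + 4.1 + 4.2 + 0.2) / 6 = 3.8667%
Σ(r − μ)² = 33.7533; population σ = √(33.7533/6) = 2.3718%
Sharpe = (μ − rf) / σ = (3.8667 − 0.6) / 2.3718 = 3.2667 / 2.3718 = 1.3773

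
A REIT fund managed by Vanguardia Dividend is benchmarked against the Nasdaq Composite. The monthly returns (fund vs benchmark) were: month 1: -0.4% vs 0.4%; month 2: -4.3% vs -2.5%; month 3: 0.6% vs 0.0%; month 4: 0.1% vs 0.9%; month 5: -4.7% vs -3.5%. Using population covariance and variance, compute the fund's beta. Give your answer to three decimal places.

r̄p = -1.7400%,  r̄m = -0.9400%
Cov = Σ(rp − r̄p)(rm − r̄m) / 5 = 3.7904
Var(rm) = Σ(rm − r̄m)² / 5 = 3.0104
β = Cov / Var = 3.7904 / 3.0104 = 1.2591

1.259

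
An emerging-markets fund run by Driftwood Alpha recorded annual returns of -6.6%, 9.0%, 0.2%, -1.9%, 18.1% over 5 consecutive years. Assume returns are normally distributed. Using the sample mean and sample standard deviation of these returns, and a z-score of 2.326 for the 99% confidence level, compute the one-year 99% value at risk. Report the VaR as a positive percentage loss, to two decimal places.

19.06

r̄ = (-6.6 + 9 + 0.2 − 1.9 + 18.1) / 5 = 3.7600%
Σ(r − r̄)² = (-6.6 − 3.7600)² + (9 − 3.7600)² + (0.2 − 3.7600)² + … = 385.1320
σ = √[385.1320 / 4] = 9.8124%
VaR = −(r̄ − z·σ) = −(3.7600 − 2.326 × 9.8124) = −(-19.0636) = 19.0636%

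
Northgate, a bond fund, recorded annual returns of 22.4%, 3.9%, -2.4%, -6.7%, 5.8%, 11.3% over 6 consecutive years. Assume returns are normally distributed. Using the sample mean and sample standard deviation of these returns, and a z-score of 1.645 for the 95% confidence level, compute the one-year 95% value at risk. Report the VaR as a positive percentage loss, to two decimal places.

r̄ = (22.4 + 3.9 − 2.4 − 6.7 + 5.8 + 11.3) / 6 = 5.7167%
Σ(r − r̄)² = (22.4 − 5.7167)² + (3.9 − 5.7167)² + … = 532.8683
sample σ = √(532.8683 / 5) = √106.5737 = 10.3235%
VaR = −(r̄ − z·σ) = −(5.7167 − 1.645 × 10.3235) = −(-11.2655) = 11.2655%

11.27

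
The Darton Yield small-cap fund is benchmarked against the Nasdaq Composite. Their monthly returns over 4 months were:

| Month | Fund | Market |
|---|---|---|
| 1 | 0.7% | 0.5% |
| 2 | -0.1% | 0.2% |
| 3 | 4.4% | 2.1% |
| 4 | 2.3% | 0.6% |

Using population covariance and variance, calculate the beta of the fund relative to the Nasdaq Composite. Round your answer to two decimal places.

r̄p = 1.8250%,  r̄m = 0.8500%
Cov = Σ(rp − r̄p)(rm − r̄m) / 4 = 1.1863
Var(rm) = Σ(rm − r̄m)² / 4 = 0.5425
β = Cov / Var = 1.1863 / 0.5425 = 2.1867

2.19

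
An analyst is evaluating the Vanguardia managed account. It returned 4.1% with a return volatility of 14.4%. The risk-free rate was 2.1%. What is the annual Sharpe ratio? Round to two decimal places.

Sharpe = (Rp − Rf) / σp = (4.1% − 2.1%) / 14.4% = 2.00% / 14.4% = 0.1389

0.14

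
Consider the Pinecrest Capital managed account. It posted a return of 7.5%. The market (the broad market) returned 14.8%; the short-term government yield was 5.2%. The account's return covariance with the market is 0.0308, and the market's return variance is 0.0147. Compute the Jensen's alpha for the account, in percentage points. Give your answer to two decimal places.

-17.81

β = Cov / Var = 0.0308 / 0.0147 = 2.0952
E[R] = Rf + β(Rm − Rf) = 5.2% + 2.0952 × (14.8% − 5.2%) = 25.3139%
α = Rp − E[R] = 7.5% − 25.3139% = -17.8139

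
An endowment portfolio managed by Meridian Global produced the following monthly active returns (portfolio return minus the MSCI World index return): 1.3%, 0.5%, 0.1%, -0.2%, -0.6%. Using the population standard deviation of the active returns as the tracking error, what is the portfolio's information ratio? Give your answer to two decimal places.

0.34

r̄ = (1.3 + 0.5 + 0.1 − 0.2 − 0.6) / 5 = 1.10 / 5 = 0.2200%
Σ(r − r̄)² = 2.1080; population σ = √(2.1080/5) = 0.6493%
IR = r̄ / tracking error = 0.2200 / 0.6493 = 0.3388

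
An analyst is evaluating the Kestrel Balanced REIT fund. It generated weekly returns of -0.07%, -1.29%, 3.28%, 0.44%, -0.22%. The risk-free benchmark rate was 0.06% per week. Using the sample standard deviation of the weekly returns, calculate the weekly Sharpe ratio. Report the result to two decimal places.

0.21

Mean return r̄ = 2.140 / 5 = 0.4280%
Sample std dev = √[11.7535 / 4] = 1.7142%
Sharpe = (r̄ − rf) / σ = (0.4280 − 0.06) / 1.7142 = 0.3680 / 1.7142 = 0.2147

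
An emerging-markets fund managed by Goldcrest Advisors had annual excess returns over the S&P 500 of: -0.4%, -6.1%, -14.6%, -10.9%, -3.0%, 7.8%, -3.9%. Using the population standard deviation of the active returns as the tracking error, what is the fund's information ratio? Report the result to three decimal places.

-0.661

Mean return μ = -31.10 / 7 = -4.4429%
Population std dev = √[316.2171 / 7] = 6.7212%
IR = μ / tracking error = -4.4429 / 6.7212 = -0.6610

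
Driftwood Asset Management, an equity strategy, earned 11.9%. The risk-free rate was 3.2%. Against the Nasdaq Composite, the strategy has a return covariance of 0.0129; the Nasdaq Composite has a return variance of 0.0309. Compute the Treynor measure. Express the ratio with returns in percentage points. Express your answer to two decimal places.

β = Cov / Var = 0.0129 / 0.0309 = 0.4175
Treynor = (Rp − Rf) / β = (11.9% − 3.2%) / 0.4175 = 8.70 / 0.4175 = 20.8383

20.84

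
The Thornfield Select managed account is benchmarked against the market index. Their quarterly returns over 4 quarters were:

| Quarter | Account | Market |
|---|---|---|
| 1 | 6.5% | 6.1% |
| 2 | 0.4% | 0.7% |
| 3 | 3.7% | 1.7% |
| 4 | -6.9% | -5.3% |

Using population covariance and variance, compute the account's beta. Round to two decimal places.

r̄p = 0.9250%,  r̄m = 0.8000%
Cov = Σ(rp − r̄p)(rm − r̄m) / 4 = 19.9575
Var(rm) = Σ(rm − r̄m)² / 4 = 16.5300
β = Cov / Var = 19.9575 / 16.5300 = 1.2074

1.21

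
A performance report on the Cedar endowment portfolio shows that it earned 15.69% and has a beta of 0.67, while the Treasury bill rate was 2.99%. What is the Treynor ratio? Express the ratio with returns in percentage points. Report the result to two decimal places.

18.96

Treynor = (Rp − Rf) / β = (15.69% − 2.99%) / 0.67 = 12.70 / 0.67 = 18.9552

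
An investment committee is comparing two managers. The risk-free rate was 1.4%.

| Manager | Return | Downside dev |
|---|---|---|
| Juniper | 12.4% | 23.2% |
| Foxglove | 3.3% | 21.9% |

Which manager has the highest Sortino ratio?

Juniper: Sortino ratio = (12.4% − 1.4%) / 23.2% = 0.474
Foxglove: Sortino ratio = (3.3% − 1.4%) / 21.9% = 0.087
Highest: Juniper (0.474).

Juniper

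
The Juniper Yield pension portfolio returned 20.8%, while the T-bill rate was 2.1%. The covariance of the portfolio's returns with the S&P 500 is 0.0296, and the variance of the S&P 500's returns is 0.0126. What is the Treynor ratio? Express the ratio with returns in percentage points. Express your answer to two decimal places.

7.96

β = Cov / Var = 0.0296 / 0.0126 = 2.3492
Treynor = (Rp − Rf) / β = (20.8% − 2.1%) / 2.3492 = 18.70 / 2.3492 = 7.9602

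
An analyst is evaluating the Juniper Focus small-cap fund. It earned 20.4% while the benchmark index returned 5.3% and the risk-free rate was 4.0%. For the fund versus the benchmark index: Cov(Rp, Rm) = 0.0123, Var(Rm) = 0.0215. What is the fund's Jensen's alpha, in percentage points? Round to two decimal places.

β = Cov / Var = 0.0123 / 0.0215 = 0.5721
E[R] = Rf + β(Rm − Rf) = 4.0% + 0.5721 × (5.3% − 4.0%) = 4.7437%
α = Rp − E[R] = 20.4% − 4.7437% = 15.6563

15.66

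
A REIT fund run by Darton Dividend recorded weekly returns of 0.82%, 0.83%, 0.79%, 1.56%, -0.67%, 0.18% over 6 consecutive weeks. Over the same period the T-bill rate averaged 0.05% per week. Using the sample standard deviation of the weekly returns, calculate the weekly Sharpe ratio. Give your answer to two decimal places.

Mean return r̄ = 3.510 / 6 = 0.5850%
Sample σ = √[Σ(r − r̄)² / 5] = √[2.8470 / 5] = √0.5694 = 0.7546%
Sharpe = (r̄ − rf) / σ = (0.5850 − 0.05) / 0.7546 = 0.5350 / 0.7546 = 0.7090

0.71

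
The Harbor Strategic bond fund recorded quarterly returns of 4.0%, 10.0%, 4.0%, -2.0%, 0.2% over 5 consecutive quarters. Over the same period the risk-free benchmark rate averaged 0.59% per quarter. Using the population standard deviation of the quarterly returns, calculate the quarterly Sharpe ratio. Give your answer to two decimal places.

0.65

r̄ = (4 + 10 + 4 − 2 + 0.2) / 5 = 16.20 / 5 = 3.2400%
Population std dev = √[83.5520 / 5] = 4.0878%
Sharpe = (r̄ − rf) / σ = (3.2400 − 0.59) / 4.0878 = 2.6500 / 4.0878 = 0.6483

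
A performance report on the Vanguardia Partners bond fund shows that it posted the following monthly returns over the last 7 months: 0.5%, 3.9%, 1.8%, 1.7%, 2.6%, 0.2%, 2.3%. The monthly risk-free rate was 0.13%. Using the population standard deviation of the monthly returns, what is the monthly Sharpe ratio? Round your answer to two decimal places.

r̄ = (0.5 + 3.9 + 1.8 + 1.7 + 2.6 + 0.2 + 2.3) / 7 = 13.00 / 7 = 1.8571%
Σ(r − r̄)² = (0.5 − 1.8571)² + (3.9 − 1.8571)² + (1.8 − 1.8571)² + … = 9.5371
population σ = √(9.5371 / 7) = √1.3624 = 1.1672%
Sharpe = (r̄ − rf) / σ = (1.8571 − 0.13) / 1.1672 = 1.7271 / 1.1672 = 1.4797

1.48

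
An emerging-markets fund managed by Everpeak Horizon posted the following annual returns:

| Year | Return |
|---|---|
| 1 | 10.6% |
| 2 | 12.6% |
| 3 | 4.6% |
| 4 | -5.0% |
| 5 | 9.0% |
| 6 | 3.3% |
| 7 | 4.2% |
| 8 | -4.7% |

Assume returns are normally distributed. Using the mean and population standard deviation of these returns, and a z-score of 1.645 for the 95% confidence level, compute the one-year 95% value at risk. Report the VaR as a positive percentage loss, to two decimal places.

r̄ = (10.6 + 12.6 + 4.6 − 5 + 9 + 3.3 + 4.2 − 4.7) / 8 = 34.60 / 8 = 4.3250%
Σ(r − r̄)² = 299.2550; population σ = √(299.2550/8) = 6.1161%
VaR = −(r̄ − z·σ) = −(4.3250 − 1.645 × 6.1161) = −(-5.7360) = 5.7360%

5.74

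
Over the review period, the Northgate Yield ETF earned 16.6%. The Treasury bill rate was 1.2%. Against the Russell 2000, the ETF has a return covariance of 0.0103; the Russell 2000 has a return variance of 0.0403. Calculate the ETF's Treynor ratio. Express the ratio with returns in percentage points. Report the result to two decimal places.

β = Cov / Var = 0.0103 / 0.0403 = 0.2556
Treynor = (Rp − Rf) / β = (16.6% − 1.2%) / 0.2556 = 15.40 / 0.2556 = 60.2504

60.25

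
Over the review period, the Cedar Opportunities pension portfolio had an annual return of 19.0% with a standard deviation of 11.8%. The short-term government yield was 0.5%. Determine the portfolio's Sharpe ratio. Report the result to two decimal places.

Sharpe = (Rp − Rf) / σp = (19.0% − 0.5%) / 11.8% = 18.50% / 11.8% = 1.5678

1.57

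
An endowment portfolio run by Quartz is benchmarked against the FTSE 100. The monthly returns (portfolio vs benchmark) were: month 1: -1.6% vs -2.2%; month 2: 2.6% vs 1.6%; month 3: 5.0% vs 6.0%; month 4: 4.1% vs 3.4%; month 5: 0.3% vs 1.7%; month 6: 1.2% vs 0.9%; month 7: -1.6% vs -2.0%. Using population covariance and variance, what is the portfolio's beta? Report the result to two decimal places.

r̄p = 1.4286%,  r̄m = 1.3429%
Cov = Σ(rp − r̄p)(rm − r̄m) / 7 = 6.1402
Var(rm) = Σ(rm − r̄m)² / 7 = 7.1482
β = Cov / Var = 6.1402 / 7.1482 = 0.8590

0.86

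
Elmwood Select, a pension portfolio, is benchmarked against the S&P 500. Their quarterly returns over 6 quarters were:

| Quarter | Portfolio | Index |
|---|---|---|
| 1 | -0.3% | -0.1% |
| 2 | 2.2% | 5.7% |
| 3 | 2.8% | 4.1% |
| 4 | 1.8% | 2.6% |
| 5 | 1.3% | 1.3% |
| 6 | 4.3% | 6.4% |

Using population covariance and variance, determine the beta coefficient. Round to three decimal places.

r̄p = 2.0167%,  r̄m = 3.3333%
Cov = Σ(rp − r̄p)(rm − r̄m) / 6 = 2.9344
Var(rm) = Σ(rm − r̄m)² / 6 = 5.3422
β = Cov / Var = 2.9344 / 5.3422 = 0.5493

0.549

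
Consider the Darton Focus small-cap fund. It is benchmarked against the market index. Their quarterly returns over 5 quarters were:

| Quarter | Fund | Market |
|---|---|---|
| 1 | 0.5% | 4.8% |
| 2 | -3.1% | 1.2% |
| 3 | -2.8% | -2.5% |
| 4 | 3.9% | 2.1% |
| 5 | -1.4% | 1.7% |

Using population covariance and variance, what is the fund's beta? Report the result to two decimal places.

0.57

r̄p = -0.5800%,  r̄m = 1.4600%
Cov = Σ(rp − r̄p)(rm − r̄m) / 5 = 3.1448
Var(rm) = Σ(rm − r̄m)² / 5 = 5.4744
β = Cov / Var = 3.1448 / 5.4744 = 0.5745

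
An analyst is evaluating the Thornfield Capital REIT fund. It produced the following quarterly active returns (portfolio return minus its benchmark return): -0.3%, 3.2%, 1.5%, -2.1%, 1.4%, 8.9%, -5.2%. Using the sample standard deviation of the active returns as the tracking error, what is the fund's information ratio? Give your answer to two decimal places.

r̄ = (-0.3 + 3.2 + 1.5 − 2.1 + 1.4 + 8.9 − 5.2) / 7 = 7.40 / 7 = 1.0571%
Sample σ = √[Σ(r − r̄)² / 6] = √[117.3771 / 6] = √19.5629 = 4.4230%
IR = r̄ / tracking error = 1.0571 / 4.4230 = 0.2390

0.24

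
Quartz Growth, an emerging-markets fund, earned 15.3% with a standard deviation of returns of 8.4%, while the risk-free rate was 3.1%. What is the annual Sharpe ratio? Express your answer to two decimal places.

Sharpe = (Rp − Rf) / σp = (15.3% − 3.1%) / 8.4% = 12.20% / 8.4% = 1.4524

1.45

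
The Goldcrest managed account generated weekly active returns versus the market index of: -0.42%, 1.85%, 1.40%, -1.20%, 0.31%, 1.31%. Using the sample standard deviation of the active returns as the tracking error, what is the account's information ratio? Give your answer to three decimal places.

r̄ = (-0.42 + 1.85 + 1.4 − 1.2 + 0.31 + 1.31) / 6 = 3.250 / 6 = 0.5417%
Sample σ = √[Σ(r − r̄)² / 5] = √[7.0507 / 5] = √1.4101 = 1.1875%
IR = r̄ / tracking error = 0.5417 / 1.1875 = 0.4562

0.456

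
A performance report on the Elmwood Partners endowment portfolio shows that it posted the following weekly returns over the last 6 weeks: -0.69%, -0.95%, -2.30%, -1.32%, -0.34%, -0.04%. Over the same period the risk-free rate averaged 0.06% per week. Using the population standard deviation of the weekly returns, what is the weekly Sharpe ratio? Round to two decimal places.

Mean return μ = -5.640 / 6 = -0.9400%
Population std dev = √[3.2266 / 6] = 0.7333%
Sharpe = (μ − rf) / σ = (-0.9400 − 0.06) / 0.7333 = -1.0000 / 0.7333 = -1.3637

-1.36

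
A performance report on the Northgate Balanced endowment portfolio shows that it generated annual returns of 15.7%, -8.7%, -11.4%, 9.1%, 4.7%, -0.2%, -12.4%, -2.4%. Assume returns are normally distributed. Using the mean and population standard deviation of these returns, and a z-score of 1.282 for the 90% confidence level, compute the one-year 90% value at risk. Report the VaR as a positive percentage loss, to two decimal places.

12.80

r̄ = (15.7 − 8.7 − 11.4 + 9.1 + 4.7 − 0.2 − 12.4 − 2.4) / 8 = -5.60 / 8 = -0.7000%
Σ(r − r̄)² = (15.7 − (-0.7000))² + (-8.7 − (-0.7000))² + … = 712.6800
σ = √[712.6800 / 8] = 9.4385%
VaR = −(r̄ − z·σ) = −(-0.7000 − 1.282 × 9.4385) = −(-12.8002) = 12.8002%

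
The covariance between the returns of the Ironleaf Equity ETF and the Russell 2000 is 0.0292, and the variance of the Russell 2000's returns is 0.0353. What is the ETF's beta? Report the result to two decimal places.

β = Cov(Rp, Rm) / Var(Rm) = 0.0292 / 0.0353 = 0.8272

0.83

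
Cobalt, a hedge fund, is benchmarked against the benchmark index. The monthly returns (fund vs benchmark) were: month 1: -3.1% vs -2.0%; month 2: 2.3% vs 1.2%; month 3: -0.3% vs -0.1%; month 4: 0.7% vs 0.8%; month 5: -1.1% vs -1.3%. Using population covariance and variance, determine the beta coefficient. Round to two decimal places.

1.43

r̄p = -0.3000%,  r̄m = -0.2800%
Cov = Σ(rp − r̄p)(rm − r̄m) / 5 = 2.1120
Var(rm) = Σ(rm − r̄m)² / 5 = 1.4776
β = Cov / Var = 2.1120 / 1.4776 = 1.4293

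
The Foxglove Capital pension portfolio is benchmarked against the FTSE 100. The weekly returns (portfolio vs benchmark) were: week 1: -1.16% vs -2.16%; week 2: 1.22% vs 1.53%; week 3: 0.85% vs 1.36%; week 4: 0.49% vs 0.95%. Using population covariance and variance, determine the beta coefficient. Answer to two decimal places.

r̄p = 0.3500%,  r̄m = 0.4200%
Cov = Σ(rp − r̄p)(rm − r̄m) / 4 = 1.3514
Var(rm) = Σ(rm − r̄m)² / 4 = 2.2633
β = Cov / Var = 1.3514 / 2.2633 = 0.5971

0.60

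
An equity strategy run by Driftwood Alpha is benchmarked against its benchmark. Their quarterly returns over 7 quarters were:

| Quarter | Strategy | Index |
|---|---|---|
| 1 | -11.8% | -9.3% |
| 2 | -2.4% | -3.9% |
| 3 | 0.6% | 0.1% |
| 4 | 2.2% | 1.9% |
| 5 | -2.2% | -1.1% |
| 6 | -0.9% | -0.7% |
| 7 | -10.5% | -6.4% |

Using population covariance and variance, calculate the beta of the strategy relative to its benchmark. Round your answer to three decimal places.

r̄p = -3.5714%,  r̄m = -2.7714%
Cov = Σ(rp − r̄p)(rm − r̄m) / 7 = 17.7578
Var(rm) = Σ(rm − r̄m)² / 7 = 13.4592
β = Cov / Var = 17.7578 / 13.4592 = 1.3194

1.319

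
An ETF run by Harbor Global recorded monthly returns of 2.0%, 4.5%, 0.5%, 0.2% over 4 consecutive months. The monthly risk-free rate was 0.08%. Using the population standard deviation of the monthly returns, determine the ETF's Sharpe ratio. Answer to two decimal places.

r̄ = (2 + 4.5 + 0.5 + 0.2) / 4 = 7.20 / 4 = 1.8000%
Population σ = √[Σ(r − r̄)² / 4] = √[11.5800 / 4] = √2.8950 = 1.7015%
Sharpe = (r̄ − rf) / σ = (1.8000 − 0.08) / 1.7015 = 1.7200 / 1.7015 = 1.0109

1.01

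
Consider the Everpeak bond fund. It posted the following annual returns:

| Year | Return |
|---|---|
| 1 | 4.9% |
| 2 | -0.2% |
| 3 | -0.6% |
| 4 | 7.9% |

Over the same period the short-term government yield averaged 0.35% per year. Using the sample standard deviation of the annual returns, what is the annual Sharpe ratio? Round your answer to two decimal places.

Mean return r̄ = 12.00 / 4 = 3.0000%
Σ(r − r̄)² = (4.9 − 3.0000)² + (-0.2 − 3.0000)² + (-0.6 − 3.0000)² + … = 50.8200
σ = √[50.8200 / 3] = 4.1158%
Sharpe = (r̄ − rf) / σ = (3.0000 − 0.35) / 4.1158 = 2.6500 / 4.1158 = 0.6439

0.64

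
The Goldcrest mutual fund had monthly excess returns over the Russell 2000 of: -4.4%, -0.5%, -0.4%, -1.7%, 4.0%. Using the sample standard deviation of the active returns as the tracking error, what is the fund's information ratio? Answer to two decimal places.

r̄ = (-4.4 − 0.5 − 0.4 − 1.7 + 4) / 5 = -0.6000%
Σ(r − r̄)² = (-4.4 − (-0.6000))² + (-0.5 − (-0.6000))² + (-0.4 − (-0.6000))² + … = 36.8600
sample σ = √(36.8600 / 4) = √9.2150 = 3.0356%
IR = r̄ / tracking error = -0.6000 / 3.0356 = -0.1977

-0.20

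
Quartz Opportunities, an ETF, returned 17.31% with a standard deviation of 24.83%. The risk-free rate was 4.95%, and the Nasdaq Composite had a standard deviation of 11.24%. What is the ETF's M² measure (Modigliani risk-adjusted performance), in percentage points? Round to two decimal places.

Sharpe = (Rp − Rf) / σp = (17.31% − 4.95%) / 24.83% = 0.4978
M² = Rf + Sharpe × σm = 4.95% + 0.4978 × 11.24% = 10.5453%

10.55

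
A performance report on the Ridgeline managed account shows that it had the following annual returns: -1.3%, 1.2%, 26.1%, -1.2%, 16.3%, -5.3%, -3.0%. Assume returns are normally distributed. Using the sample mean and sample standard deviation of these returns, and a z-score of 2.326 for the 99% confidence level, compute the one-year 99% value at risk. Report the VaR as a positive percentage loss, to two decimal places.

22.75

r̄ = (-1.3 + 1.2 + 26.1 − 1.2 + 16.3 − 5.3 − 3) / 7 = 32.80 / 7 = 4.6857%
Σ(r − r̄)² = 834.8686; sample σ = √(834.8686/6) = 11.7960%
VaR = −(r̄ − z·σ) = −(4.6857 − 2.326 × 11.7960) = −(-22.7518) = 22.7518%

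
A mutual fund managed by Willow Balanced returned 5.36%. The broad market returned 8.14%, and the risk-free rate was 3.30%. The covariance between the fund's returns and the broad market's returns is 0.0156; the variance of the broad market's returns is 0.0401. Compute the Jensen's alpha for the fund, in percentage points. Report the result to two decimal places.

0.18

β = Cov / Var = 0.0156 / 0.0401 = 0.3890
E[R] = Rf + β(Rm − Rf) = 3.30% + 0.3890 × (8.14% − 3.30%) = 5.1828%
α = Rp − E[R] = 5.36% − 5.1828% = 0.1772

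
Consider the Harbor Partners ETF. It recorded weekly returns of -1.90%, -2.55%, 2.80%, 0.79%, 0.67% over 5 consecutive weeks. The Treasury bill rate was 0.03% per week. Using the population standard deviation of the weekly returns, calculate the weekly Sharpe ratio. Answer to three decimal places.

r̄ = (-1.9 − 2.55 + 2.8 + 0.79 + 0.67) / 5 = -0.0380%
Population std dev = √[19.0183 / 5] = 1.9503%
Sharpe = (r̄ − rf) / σ = (-0.0380 − 0.03) / 1.9503 = -0.0680 / 1.9503 = -0.0349

-0.035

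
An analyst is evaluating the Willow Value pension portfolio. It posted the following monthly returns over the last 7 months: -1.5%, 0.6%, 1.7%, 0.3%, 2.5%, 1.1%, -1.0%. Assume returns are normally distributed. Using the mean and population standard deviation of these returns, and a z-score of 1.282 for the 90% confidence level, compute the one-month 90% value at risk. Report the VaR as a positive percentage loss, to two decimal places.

Mean return r̄ = 3.70 / 7 = 0.5286%
Σ(r − r̄)² = (-1.5 − 0.5286)² + (0.6 − 0.5286)² + … = 12.0943
σ = √[12.0943 / 7] = 1.3144%
VaR = −(r̄ − z·σ) = −(0.5286 − 1.282 × 1.3144) = −(-1.1565) = 1.1565%

1.16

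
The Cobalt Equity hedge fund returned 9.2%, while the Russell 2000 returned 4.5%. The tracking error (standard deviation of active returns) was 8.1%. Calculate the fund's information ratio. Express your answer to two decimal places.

0.58

IR = (Rp − Rb) / TE = (9.2% − 4.5%) / 8.1% = 4.70% / 8.1% = 0.5802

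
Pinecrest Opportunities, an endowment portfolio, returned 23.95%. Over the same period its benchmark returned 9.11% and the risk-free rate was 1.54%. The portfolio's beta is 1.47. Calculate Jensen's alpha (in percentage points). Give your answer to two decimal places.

11.28

CAPM expected return = Rf + β(Rm − Rf) = 1.54% + 1.47 × (9.11% − 1.54%) = 1.54 + 1.47 × 7.57 = 12.6679%
Jensen's α = Rp − E[R] = 23.95% − 12.6679% = 11.2821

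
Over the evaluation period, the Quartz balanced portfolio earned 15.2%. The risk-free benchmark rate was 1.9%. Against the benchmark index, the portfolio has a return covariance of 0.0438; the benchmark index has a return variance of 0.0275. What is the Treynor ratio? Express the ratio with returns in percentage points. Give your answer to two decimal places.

β = Cov / Var = 0.0438 / 0.0275 = 1.5927
Treynor = (Rp − Rf) / β = (15.2% − 1.9%) / 1.5927 = 13.30 / 1.5927 = 8.3506

8.35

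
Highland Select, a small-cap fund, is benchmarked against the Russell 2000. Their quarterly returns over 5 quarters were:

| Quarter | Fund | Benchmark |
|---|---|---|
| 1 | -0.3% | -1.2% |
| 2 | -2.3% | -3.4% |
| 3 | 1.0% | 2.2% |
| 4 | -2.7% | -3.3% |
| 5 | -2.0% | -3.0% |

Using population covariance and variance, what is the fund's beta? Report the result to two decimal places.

r̄p = -1.2600%,  r̄m = -1.7400%
Cov = Σ(rp − r̄p)(rm − r̄m) / 5 = 2.8656
Var(rm) = Σ(rm − r̄m)² / 5 = 4.5184
β = Cov / Var = 2.8656 / 4.5184 = 0.6342

0.63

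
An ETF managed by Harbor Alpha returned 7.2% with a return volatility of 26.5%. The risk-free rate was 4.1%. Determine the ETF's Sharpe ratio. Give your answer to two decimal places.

0.12

Sharpe = (Rp − Rf) / σp = (7.2% − 4.1%) / 26.5% = 3.10% / 26.5% = 0.1170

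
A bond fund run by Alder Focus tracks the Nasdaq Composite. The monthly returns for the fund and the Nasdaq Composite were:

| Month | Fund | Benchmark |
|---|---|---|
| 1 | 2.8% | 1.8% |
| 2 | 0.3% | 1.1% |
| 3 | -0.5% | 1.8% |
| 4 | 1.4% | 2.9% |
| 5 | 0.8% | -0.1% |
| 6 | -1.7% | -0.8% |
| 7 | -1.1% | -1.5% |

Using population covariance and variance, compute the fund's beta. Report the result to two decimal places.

r̄p = 0.2857%,  r̄m = 0.7429%
Cov = Σ(rp − r̄p)(rm − r̄m) / 7 = 1.4249
Var(rm) = Σ(rm − r̄m)² / 7 = 2.1624
β = Cov / Var = 1.4249 / 2.1624 = 0.6589

0.66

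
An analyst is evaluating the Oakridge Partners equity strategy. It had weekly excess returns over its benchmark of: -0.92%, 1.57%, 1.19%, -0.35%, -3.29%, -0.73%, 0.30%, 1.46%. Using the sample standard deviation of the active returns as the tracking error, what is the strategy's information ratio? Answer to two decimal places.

-0.06

Mean return r̄ = -0.770 / 8 = -0.0963%
Σ(r − r̄)² = (-0.92 − (-0.0963))² + (1.57 − (-0.0963))² + … = 18.3544
sample σ = √(18.3544 / 7) = √2.6221 = 1.6193%
IR = r̄ / tracking error = -0.0963 / 1.6193 = -0.0595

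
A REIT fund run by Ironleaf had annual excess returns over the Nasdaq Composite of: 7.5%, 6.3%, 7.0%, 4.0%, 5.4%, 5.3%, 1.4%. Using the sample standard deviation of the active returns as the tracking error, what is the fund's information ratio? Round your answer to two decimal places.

μ = (7.5 + 6.3 + 7 + 4 + 5.4 + 5.3 + 1.4) / 7 = 5.2714%
Sample σ = √[Σ(r − μ)² / 6] = √[25.6343 / 6] = √4.2724 = 2.0670%
IR = μ / tracking error = 5.2714 / 2.0670 = 2.5503

2.55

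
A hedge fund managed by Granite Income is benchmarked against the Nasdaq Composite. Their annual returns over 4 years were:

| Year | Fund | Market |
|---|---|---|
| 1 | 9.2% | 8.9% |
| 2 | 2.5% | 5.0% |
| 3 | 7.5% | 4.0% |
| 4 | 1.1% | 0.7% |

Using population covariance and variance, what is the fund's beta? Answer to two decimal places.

0.90

r̄p = 5.0750%,  r̄m = 4.6500%
Cov = Σ(rp − r̄p)(rm − r̄m) / 4 = 7.6888
Var(rm) = Σ(rm − r̄m)² / 4 = 8.5525
β = Cov / Var = 7.6888 / 8.5525 = 0.8990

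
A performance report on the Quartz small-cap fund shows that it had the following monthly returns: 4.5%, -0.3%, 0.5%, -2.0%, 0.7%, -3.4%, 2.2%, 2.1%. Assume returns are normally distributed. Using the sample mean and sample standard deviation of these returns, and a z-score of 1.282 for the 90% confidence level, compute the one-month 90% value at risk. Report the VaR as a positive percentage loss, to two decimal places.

2.66

r̄ = (4.5 − 0.3 + 0.5 − 2 + 0.7 − 3.4 + 2.2 + 2.1) / 8 = 0.5375%
Σ(r − r̄)² = (4.5 − 0.5375)² + (-0.3 − 0.5375)² + (0.5 − 0.5375)² + … = 43.5788
sample σ = √(43.5788 / 7) = √6.2255 = 2.4951%
VaR = −(r̄ − z·σ) = −(0.5375 − 1.282 × 2.4951) = −(-2.6612) = 2.6612%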